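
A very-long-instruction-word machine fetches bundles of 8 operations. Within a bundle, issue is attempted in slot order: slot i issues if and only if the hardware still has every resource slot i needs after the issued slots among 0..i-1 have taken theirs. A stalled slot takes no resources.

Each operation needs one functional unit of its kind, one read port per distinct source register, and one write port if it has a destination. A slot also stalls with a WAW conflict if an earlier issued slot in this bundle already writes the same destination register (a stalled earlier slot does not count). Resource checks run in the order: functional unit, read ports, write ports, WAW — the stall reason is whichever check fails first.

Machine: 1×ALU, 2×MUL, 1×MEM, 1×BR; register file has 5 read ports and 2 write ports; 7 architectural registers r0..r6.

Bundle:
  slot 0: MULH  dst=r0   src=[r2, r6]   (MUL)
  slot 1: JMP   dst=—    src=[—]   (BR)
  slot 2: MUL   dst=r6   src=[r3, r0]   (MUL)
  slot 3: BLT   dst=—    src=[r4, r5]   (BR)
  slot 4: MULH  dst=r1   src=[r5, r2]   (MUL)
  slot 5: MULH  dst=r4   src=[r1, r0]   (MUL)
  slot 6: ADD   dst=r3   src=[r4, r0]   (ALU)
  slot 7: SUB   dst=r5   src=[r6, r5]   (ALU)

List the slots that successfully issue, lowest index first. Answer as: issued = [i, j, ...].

issued = [0, 1, 2]

  0. MUL→r0 ⇒ go  {1A/1Mu/1Ld/1B | 3r 1w}
  1. BR ⇒ go  {1A/1Mu/1Ld/0B | 3r 1w}
  2. MUL→r6 ⇒ go  {1A/0Mu/1Ld/0B | 1r 0w}
  3. BR ⇒ no(FU)  {1A/0Mu/1Ld/0B | 1r 0w}
  4. MUL→r1 ⇒ no(FU)  {1A/0Mu/1Ld/0B | 1r 0w}
  5. MUL→r4 ⇒ no(FU)  {1A/0Mu/1Ld/0B | 1r 0w}
  6. ALU→r3 ⇒ no(RD_PORT)  {1A/0Mu/1Ld/0B | 1r 0w}
  7. ALU→r5 ⇒ no(RD_PORT)  {1A/0Mu/1Ld/0B | 1r 0w}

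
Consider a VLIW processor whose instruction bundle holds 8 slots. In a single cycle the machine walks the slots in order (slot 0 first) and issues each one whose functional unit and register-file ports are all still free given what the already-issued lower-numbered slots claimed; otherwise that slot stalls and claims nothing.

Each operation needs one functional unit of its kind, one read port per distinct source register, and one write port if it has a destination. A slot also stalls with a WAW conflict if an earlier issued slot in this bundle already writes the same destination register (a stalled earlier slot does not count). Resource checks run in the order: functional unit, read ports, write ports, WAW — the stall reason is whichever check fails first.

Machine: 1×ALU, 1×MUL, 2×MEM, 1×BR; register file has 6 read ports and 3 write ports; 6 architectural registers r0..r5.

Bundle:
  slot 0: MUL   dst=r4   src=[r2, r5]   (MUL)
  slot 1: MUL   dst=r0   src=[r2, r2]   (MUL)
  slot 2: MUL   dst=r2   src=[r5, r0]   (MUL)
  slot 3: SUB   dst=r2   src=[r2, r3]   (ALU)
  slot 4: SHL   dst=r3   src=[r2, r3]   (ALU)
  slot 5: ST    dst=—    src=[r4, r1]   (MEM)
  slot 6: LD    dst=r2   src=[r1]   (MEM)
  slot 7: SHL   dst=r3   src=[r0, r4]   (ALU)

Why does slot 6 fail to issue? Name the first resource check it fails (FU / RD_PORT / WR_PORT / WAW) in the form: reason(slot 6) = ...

reason(slot 6) = RD_PORT

  0. MUL→r4 ⇒ go  {1A/0Mu/2Ld/1B | 4r 2w}
  1. MUL→r0 ⇒ no(FU)  {1A/0Mu/2Ld/1B | 4r 2w}
  2. MUL→r2 ⇒ no(FU)  {1A/0Mu/2Ld/1B | 4r 2w}
  3. ALU→r2 ⇒ go  {0A/0Mu/2Ld/1B | 2r 1w}
  4. ALU→r3 ⇒ no(FU)  {0A/0Mu/2Ld/1B | 2r 1w}
  5. MEM ⇒ go  {0A/0Mu/1Ld/1B | 0r 1w}
  6. MEM→r2 ⇒ no(RD_PORT)  {0A/0Mu/1Ld/1B | 0r 1w}
  7. ALU→r3 ⇒ no(FU)  {0A/0Mu/1Ld/1B | 0r 1w}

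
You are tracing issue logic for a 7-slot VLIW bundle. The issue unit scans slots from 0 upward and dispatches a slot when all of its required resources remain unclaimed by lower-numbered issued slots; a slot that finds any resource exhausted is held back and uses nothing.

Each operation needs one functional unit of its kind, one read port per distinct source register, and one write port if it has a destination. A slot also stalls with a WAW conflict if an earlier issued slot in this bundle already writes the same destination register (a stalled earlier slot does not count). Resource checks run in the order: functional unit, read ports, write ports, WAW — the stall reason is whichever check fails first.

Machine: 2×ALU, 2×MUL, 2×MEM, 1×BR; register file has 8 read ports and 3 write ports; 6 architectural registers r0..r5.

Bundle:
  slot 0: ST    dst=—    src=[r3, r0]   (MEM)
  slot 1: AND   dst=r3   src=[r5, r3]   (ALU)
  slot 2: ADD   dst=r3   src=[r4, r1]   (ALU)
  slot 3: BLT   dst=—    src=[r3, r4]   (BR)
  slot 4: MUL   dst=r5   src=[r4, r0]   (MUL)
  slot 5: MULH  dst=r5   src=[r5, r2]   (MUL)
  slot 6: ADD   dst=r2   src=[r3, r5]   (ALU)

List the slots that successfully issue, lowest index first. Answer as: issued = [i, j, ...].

[0] MEM needs rd=2 wr=0: ok; after: ALU=2 MUL=2 MEM=1 BR=1, R=6, W=3
[1] ALU needs rd=2 wr=1: ok; after: ALU=1 MUL=2 MEM=1 BR=1, R=4, W=2
[2] ALU needs rd=2 wr=1: WAW; after: ALU=1 MUL=2 MEM=1 BR=1, R=4, W=2
[3] BR needs rd=2 wr=0: ok; after: ALU=1 MUL=2 MEM=1 BR=0, R=2, W=2
[4] MUL needs rd=2 wr=1: ok; after: ALU=1 MUL=1 MEM=1 BR=0, R=0, W=1
[5] MUL needs rd=2 wr=1: RD_PORT; after: ALU=1 MUL=1 MEM=1 BR=0, R=0, W=1
[6] ALU needs rd=2 wr=1: RD_PORT; after: ALU=1 MUL=1 MEM=1 BR=0, R=0, W=1

issued = [0, 1, 3, 4]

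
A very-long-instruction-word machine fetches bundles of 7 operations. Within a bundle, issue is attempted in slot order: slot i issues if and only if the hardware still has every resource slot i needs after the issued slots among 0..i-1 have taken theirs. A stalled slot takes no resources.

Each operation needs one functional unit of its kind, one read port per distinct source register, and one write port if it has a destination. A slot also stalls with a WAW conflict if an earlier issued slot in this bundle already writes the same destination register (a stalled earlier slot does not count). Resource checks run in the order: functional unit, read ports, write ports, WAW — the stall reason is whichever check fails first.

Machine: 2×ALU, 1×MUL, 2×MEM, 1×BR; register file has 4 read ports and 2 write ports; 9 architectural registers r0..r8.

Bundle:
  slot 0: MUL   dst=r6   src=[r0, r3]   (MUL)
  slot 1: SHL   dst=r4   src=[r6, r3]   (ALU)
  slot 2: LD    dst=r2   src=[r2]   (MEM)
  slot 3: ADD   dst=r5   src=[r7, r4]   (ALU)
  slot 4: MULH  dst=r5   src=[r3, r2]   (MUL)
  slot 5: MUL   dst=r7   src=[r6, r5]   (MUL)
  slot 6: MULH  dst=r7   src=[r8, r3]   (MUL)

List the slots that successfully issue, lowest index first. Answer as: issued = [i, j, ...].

[0] MUL needs rd=2 wr=1: ok; after: ALU=2 MUL=0 MEM=2 BR=1, R=2, W=1
[1] ALU needs rd=2 wr=1: ok; after: ALU=1 MUL=0 MEM=2 BR=1, R=0, W=0
[2] MEM needs rd=1 wr=1: RD_PORT; after: ALU=1 MUL=0 MEM=2 BR=1, R=0, W=0
[3] ALU needs rd=2 wr=1: RD_PORT; after: ALU=1 MUL=0 MEM=2 BR=1, R=0, W=0
[4] MUL needs rd=2 wr=1: FU; after: ALU=1 MUL=0 MEM=2 BR=1, R=0, W=0
[5] MUL needs rd=2 wr=1: FU; after: ALU=1 MUL=0 MEM=2 BR=1, R=0, W=0
[6] MUL needs rd=2 wr=1: FU; after: ALU=1 MUL=0 MEM=2 BR=1, R=0, W=0

issued = [0, 1]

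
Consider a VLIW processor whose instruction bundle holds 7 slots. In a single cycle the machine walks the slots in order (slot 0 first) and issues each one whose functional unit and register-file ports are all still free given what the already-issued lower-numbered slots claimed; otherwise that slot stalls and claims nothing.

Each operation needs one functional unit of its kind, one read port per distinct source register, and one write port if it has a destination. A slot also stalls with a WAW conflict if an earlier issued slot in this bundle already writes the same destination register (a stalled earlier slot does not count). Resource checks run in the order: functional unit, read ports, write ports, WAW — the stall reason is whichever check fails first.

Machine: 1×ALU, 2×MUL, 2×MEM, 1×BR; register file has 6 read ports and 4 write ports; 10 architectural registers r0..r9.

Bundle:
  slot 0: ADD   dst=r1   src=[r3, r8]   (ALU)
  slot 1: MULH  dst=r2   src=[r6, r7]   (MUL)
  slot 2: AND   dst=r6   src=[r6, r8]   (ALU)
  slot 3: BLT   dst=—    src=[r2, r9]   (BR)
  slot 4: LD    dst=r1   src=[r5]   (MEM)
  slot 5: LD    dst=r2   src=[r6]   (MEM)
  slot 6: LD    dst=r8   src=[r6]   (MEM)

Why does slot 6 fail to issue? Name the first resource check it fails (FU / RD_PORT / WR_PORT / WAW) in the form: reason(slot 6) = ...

reason(slot 6) = RD_PORT

[0] ALU needs rd=2 wr=1: ok; after: ALU=0 MUL=2 MEM=2 BR=1, R=4, W=3
[1] MUL needs rd=2 wr=1: ok; after: ALU=0 MUL=1 MEM=2 BR=1, R=2, W=2
[2] ALU needs rd=2 wr=1: FU; after: ALU=0 MUL=1 MEM=2 BR=1, R=2, W=2
[3] BR needs rd=2 wr=0: ok; after: ALU=0 MUL=1 MEM=2 BR=0, R=0, W=2
[4] MEM needs rd=1 wr=1: RD_PORT; after: ALU=0 MUL=1 MEM=2 BR=0, R=0, W=2
[5] MEM needs rd=1 wr=1: RD_PORT; after: ALU=0 MUL=1 MEM=2 BR=0, R=0, W=2
[6] MEM needs rd=1 wr=1: RD_PORT; after: ALU=0 MUL=1 MEM=2 BR=0, R=0, W=2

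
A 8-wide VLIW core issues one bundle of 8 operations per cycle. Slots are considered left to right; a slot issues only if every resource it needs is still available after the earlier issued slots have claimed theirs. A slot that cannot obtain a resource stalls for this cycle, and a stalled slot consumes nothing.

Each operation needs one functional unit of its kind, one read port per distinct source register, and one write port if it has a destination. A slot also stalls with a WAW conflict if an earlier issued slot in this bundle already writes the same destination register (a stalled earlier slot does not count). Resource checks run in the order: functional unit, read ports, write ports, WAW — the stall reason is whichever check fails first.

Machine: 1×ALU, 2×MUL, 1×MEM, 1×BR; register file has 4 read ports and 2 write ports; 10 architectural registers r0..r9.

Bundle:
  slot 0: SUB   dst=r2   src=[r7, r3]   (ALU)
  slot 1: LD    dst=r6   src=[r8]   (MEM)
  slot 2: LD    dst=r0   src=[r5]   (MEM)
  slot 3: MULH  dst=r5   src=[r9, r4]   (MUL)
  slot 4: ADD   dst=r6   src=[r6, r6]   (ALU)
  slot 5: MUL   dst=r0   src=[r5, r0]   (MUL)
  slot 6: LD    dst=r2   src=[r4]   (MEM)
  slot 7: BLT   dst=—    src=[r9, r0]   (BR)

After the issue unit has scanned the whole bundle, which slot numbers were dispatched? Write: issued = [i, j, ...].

(0) want 1×ALU +2rd +1wr — yes → AL0|MU2|ME1|BR1|rd2|wr1
(1) want 1×MEM +1rd +1wr — yes → AL0|MU2|ME0|BR1|rd1|wr0
(2) want 1×MEM +1rd +1wr — FU → AL0|MU2|ME0|BR1|rd1|wr0
(3) want 1×MUL +2rd +1wr — RD_PORT → AL0|MU2|ME0|BR1|rd1|wr0
(4) want 1×ALU +1rd +1wr — FU → AL0|MU2|ME0|BR1|rd1|wr0
(5) want 1×MUL +2rd +1wr — RD_PORT → AL0|MU2|ME0|BR1|rd1|wr0
(6) want 1×MEM +1rd +1wr — FU → AL0|MU2|ME0|BR1|rd1|wr0
(7) want 1×BR +2rd +0wr — RD_PORT → AL0|MU2|ME0|BR1|rd1|wr0

issued = [0, 1]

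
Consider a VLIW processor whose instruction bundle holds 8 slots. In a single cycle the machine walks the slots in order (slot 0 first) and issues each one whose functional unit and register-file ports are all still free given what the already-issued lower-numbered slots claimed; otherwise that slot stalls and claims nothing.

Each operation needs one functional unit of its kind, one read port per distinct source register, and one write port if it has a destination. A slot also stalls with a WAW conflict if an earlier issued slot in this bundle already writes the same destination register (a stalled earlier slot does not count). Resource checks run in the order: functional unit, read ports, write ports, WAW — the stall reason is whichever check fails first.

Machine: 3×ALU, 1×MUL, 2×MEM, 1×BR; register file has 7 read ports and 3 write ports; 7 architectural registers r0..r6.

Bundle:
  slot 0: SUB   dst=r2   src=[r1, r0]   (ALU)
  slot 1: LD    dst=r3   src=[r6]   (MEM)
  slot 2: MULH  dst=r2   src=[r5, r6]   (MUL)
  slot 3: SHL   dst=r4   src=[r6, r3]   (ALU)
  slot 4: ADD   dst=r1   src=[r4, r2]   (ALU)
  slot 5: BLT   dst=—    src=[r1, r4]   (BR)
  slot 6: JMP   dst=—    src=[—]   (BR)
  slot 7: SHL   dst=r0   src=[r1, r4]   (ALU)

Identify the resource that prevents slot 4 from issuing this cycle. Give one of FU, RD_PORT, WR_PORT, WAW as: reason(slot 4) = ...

#0 ALU src=r1,r0 dispatched  <A:2 Mu:1 Ld:2 B:1 rd:5 wr:2>
#1 MEM src=r6 dispatched  <A:2 Mu:1 Ld:1 B:1 rd:4 wr:1>
#2 MUL src=r5,r6 held:WAW  <A:2 Mu:1 Ld:1 B:1 rd:4 wr:1>
#3 ALU src=r6,r3 dispatched  <A:1 Mu:1 Ld:1 B:1 rd:2 wr:0>
#4 ALU src=r4,r2 held:WR_PORT  <A:1 Mu:1 Ld:1 B:1 rd:2 wr:0>
#5 BR src=r1,r4 dispatched  <A:1 Mu:1 Ld:1 B:0 rd:0 wr:0>
#6 BR src=- held:FU  <A:1 Mu:1 Ld:1 B:0 rd:0 wr:0>
#7 ALU src=r1,r4 held:RD_PORT  <A:1 Mu:1 Ld:1 B:0 rd:0 wr:0>

reason(slot 4) = WR_PORT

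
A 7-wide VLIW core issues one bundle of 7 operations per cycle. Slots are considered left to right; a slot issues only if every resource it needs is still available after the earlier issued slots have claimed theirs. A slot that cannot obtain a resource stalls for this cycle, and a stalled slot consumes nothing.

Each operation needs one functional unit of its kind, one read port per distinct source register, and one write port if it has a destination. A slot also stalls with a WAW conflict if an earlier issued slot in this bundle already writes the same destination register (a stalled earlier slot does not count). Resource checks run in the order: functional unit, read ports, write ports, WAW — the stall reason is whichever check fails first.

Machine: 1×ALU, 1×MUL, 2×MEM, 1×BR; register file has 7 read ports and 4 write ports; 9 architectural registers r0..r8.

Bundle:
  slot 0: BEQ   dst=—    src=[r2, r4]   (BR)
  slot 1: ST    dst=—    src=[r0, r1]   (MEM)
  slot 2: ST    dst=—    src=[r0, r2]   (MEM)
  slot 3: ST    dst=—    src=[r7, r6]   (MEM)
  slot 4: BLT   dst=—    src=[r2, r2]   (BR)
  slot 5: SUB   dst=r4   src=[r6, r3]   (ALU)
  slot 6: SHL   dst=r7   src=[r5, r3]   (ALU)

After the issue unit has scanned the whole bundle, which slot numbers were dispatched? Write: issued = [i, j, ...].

#0 BR src=r2,r4 dispatched  <A:1 Mu:1 Ld:2 B:0 rd:5 wr:4>
#1 MEM src=r0,r1 dispatched  <A:1 Mu:1 Ld:1 B:0 rd:3 wr:4>
#2 MEM src=r0,r2 dispatched  <A:1 Mu:1 Ld:0 B:0 rd:1 wr:4>
#3 MEM src=r7,r6 held:FU  <A:1 Mu:1 Ld:0 B:0 rd:1 wr:4>
#4 BR src=r2,r2 held:FU  <A:1 Mu:1 Ld:0 B:0 rd:1 wr:4>
#5 ALU src=r6,r3 held:RD_PORT  <A:1 Mu:1 Ld:0 B:0 rd:1 wr:4>
#6 ALU src=r5,r3 held:RD_PORT  <A:1 Mu:1 Ld:0 B:0 rd:1 wr:4>

issued = [0, 1, 2]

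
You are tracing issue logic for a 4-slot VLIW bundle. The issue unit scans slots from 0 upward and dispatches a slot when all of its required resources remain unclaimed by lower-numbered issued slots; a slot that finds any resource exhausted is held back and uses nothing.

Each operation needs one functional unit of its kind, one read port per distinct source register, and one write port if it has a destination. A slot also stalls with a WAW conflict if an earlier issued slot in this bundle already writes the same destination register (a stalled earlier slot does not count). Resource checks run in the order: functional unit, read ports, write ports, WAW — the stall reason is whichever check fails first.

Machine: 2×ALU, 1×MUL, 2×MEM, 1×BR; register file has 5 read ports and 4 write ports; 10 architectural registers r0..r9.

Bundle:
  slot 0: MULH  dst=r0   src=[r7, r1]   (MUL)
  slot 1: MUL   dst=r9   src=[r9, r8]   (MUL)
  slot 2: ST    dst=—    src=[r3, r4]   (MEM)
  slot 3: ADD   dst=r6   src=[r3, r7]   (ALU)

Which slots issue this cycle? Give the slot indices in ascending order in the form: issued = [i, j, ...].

#0 MUL src=r7,r1 dispatched  <A:2 Mu:0 Ld:2 B:1 rd:3 wr:3>
#1 MUL src=r9,r8 held:FU  <A:2 Mu:0 Ld:2 B:1 rd:3 wr:3>
#2 MEM src=r3,r4 dispatched  <A:2 Mu:0 Ld:1 B:1 rd:1 wr:3>
#3 ALU src=r3,r7 held:RD_PORT  <A:2 Mu:0 Ld:1 B:1 rd:1 wr:3>

issued = [0, 2]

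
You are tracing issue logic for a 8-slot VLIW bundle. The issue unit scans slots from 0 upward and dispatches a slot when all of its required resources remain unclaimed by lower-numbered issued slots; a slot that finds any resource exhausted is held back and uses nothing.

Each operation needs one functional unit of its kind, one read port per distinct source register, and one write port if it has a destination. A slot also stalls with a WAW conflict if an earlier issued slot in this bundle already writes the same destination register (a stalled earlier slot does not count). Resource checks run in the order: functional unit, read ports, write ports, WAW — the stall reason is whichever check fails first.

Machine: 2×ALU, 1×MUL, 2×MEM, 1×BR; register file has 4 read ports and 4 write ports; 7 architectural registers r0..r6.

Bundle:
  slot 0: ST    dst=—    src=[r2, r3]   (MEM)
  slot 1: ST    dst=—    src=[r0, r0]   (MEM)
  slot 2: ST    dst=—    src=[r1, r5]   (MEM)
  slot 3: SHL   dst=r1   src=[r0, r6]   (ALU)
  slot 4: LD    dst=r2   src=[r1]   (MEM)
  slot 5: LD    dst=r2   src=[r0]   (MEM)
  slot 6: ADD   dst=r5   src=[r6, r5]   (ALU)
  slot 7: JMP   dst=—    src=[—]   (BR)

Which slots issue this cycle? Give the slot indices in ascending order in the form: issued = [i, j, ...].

(0) want 1×MEM +2rd +0wr — yes → AL2|MU1|ME1|BR1|rd2|wr4
(1) want 1×MEM +1rd +0wr — yes → AL2|MU1|ME0|BR1|rd1|wr4
(2) want 1×MEM +2rd +0wr — FU → AL2|MU1|ME0|BR1|rd1|wr4
(3) want 1×ALU +2rd +1wr — RD_PORT → AL2|MU1|ME0|BR1|rd1|wr4
(4) want 1×MEM +1rd +1wr — FU → AL2|MU1|ME0|BR1|rd1|wr4
(5) want 1×MEM +1rd +1wr — FU → AL2|MU1|ME0|BR1|rd1|wr4
(6) want 1×ALU +2rd +1wr — RD_PORT → AL2|MU1|ME0|BR1|rd1|wr4
(7) want 1×BR +0rd +0wr — yes → AL2|MU1|ME0|BR0|rd1|wr4

issued = [0, 1, 7]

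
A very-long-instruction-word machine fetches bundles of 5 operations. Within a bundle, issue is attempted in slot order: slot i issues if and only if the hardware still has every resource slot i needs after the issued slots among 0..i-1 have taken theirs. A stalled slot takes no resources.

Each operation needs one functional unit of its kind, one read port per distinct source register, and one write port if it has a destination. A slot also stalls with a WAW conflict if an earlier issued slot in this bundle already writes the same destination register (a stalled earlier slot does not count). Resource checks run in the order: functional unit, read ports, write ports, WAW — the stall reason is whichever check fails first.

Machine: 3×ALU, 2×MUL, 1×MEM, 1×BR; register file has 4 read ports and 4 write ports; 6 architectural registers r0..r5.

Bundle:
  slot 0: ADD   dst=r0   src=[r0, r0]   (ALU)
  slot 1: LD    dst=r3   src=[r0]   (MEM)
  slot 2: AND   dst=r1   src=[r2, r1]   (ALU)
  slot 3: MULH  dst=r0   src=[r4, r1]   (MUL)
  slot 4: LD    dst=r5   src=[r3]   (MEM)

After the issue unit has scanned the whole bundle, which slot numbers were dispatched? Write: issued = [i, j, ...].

issued = [0, 1, 2]

[0] ALU needs rd=1 wr=1: ok; after: ALU=2 MUL=2 MEM=1 BR=1, R=3, W=3
[1] MEM needs rd=1 wr=1: ok; after: ALU=2 MUL=2 MEM=0 BR=1, R=2, W=2
[2] ALU needs rd=2 wr=1: ok; after: ALU=1 MUL=2 MEM=0 BR=1, R=0, W=1
[3] MUL needs rd=2 wr=1: RD_PORT; after: ALU=1 MUL=2 MEM=0 BR=1, R=0, W=1
[4] MEM needs rd=1 wr=1: FU; after: ALU=1 MUL=2 MEM=0 BR=1, R=0, W=1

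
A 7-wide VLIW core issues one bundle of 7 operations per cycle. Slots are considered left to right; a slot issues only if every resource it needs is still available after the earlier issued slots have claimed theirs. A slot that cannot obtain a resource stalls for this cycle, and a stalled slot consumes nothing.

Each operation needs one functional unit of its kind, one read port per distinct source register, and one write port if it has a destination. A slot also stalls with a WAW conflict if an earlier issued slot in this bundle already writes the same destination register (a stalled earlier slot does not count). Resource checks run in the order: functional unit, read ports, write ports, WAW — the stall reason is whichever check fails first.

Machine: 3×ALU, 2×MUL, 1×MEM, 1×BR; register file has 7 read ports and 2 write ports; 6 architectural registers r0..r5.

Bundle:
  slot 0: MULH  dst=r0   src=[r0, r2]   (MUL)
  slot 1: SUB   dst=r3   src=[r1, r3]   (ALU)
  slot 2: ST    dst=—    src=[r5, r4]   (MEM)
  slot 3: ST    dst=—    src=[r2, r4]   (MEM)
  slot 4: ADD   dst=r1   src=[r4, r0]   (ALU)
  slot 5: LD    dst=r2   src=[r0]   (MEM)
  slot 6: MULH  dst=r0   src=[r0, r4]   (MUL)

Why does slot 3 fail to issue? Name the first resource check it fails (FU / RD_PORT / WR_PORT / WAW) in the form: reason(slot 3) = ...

reason(slot 3) = FU

slot 0 (MUL): ISSUE — free A3,Mu1,Ld1,B1 rp5 wp1
slot 1 (ALU): ISSUE — free A2,Mu1,Ld1,B1 rp3 wp0
slot 2 (MEM): ISSUE — free A2,Mu1,Ld0,B1 rp1 wp0
slot 3 (MEM): stall FU — free A2,Mu1,Ld0,B1 rp1 wp0
slot 4 (ALU): stall RD_PORT — free A2,Mu1,Ld0,B1 rp1 wp0
slot 5 (MEM): stall FU — free A2,Mu1,Ld0,B1 rp1 wp0
slot 6 (MUL): stall RD_PORT — free A2,Mu1,Ld0,B1 rp1 wp0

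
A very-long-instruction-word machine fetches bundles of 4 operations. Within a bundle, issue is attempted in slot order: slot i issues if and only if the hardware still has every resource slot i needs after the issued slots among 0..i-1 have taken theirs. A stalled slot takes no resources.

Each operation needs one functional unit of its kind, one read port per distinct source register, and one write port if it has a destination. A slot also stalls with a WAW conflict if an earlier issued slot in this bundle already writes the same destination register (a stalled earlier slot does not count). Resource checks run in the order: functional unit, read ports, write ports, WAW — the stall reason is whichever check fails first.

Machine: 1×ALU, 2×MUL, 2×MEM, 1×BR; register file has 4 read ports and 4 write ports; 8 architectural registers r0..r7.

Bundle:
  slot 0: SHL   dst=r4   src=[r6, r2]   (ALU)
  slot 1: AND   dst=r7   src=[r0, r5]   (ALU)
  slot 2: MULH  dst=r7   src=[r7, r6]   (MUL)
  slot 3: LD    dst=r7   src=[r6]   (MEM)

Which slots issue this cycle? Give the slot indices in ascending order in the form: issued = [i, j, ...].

issued = [0, 2]

(0) want 1×ALU +2rd +1wr — yes → AL0|MU2|ME2|BR1|rd2|wr3
(1) want 1×ALU +2rd +1wr — FU → AL0|MU2|ME2|BR1|rd2|wr3
(2) want 1×MUL +2rd +1wr — yes → AL0|MU1|ME2|BR1|rd0|wr2
(3) want 1×MEM +1rd +1wr — RD_PORT → AL0|MU1|ME2|BR1|rd0|wr2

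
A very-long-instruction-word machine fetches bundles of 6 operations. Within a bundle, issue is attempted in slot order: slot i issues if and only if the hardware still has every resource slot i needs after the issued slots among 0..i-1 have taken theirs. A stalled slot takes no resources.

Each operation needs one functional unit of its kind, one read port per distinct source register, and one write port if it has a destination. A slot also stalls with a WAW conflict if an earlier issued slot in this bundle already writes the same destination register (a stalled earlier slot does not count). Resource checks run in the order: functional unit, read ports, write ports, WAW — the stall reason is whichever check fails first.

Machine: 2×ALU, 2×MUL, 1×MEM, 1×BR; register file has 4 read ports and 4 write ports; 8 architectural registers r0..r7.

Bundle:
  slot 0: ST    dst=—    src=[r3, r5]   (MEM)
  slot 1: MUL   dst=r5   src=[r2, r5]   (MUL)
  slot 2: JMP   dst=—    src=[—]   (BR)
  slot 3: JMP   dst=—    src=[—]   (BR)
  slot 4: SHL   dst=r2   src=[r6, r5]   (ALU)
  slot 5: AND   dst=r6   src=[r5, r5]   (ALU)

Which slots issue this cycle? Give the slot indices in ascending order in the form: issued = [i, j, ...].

(0) want 1×MEM +2rd +0wr — yes → AL2|MU2|ME0|BR1|rd2|wr4
(1) want 1×MUL +2rd +1wr — yes → AL2|MU1|ME0|BR1|rd0|wr3
(2) want 1×BR +0rd +0wr — yes → AL2|MU1|ME0|BR0|rd0|wr3
(3) want 1×BR +0rd +0wr — FU → AL2|MU1|ME0|BR0|rd0|wr3
(4) want 1×ALU +2rd +1wr — RD_PORT → AL2|MU1|ME0|BR0|rd0|wr3
(5) want 1×ALU +1rd +1wr — RD_PORT → AL2|MU1|ME0|BR0|rd0|wr3

issued = [0, 1, 2]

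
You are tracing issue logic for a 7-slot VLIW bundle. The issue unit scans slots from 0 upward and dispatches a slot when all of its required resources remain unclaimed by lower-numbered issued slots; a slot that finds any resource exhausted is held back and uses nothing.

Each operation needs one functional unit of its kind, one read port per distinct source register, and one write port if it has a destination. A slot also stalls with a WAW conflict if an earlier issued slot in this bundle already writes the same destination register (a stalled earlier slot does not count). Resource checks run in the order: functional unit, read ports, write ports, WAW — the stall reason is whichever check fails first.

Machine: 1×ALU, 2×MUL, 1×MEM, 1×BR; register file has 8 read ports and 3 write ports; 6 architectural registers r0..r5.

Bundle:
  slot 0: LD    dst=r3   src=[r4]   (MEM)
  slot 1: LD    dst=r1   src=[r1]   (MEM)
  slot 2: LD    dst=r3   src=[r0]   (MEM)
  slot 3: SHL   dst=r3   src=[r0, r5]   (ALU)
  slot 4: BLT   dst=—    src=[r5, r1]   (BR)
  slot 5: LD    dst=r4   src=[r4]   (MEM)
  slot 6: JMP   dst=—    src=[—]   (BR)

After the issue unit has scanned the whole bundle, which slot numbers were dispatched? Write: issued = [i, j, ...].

issued = [0, 4]

#0 MEM src=r4 dispatched  <A:1 Mu:2 Ld:0 B:1 rd:7 wr:2>
#1 MEM src=r1 held:FU  <A:1 Mu:2 Ld:0 B:1 rd:7 wr:2>
#2 MEM src=r0 held:FU  <A:1 Mu:2 Ld:0 B:1 rd:7 wr:2>
#3 ALU src=r0,r5 held:WAW  <A:1 Mu:2 Ld:0 B:1 rd:7 wr:2>
#4 BR src=r5,r1 dispatched  <A:1 Mu:2 Ld:0 B:0 rd:5 wr:2>
#5 MEM src=r4 held:FU  <A:1 Mu:2 Ld:0 B:0 rd:5 wr:2>
#6 BR src=- held:FU  <A:1 Mu:2 Ld:0 B:0 rd:5 wr:2>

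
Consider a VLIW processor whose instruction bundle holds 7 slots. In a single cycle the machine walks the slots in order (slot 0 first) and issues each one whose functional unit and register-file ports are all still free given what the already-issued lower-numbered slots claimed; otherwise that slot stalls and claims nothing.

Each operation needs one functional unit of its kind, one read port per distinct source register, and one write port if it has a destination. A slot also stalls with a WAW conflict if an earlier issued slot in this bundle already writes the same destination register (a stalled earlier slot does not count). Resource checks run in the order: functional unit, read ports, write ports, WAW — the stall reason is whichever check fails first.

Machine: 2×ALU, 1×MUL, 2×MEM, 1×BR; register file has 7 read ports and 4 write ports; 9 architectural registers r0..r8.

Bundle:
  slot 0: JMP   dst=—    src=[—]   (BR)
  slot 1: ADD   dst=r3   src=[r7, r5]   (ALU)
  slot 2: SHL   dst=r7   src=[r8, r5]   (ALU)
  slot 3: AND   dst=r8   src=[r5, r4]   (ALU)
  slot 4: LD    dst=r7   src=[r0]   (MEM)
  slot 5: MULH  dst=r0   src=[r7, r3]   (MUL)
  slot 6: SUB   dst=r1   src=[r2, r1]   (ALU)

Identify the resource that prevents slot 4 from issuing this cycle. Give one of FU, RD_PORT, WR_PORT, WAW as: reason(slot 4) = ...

[0] BR needs rd=0 wr=0: ok; after: ALU=2 MUL=1 MEM=2 BR=0, R=7, W=4
[1] ALU needs rd=2 wr=1: ok; after: ALU=1 MUL=1 MEM=2 BR=0, R=5, W=3
[2] ALU needs rd=2 wr=1: ok; after: ALU=0 MUL=1 MEM=2 BR=0, R=3, W=2
[3] ALU needs rd=2 wr=1: FU; after: ALU=0 MUL=1 MEM=2 BR=0, R=3, W=2
[4] MEM needs rd=1 wr=1: WAW; after: ALU=0 MUL=1 MEM=2 BR=0, R=3, W=2
[5] MUL needs rd=2 wr=1: ok; after: ALU=0 MUL=0 MEM=2 BR=0, R=1, W=1
[6] ALU needs rd=2 wr=1: FU; after: ALU=0 MUL=0 MEM=2 BR=0, R=1, W=1

reason(slot 4) = WAW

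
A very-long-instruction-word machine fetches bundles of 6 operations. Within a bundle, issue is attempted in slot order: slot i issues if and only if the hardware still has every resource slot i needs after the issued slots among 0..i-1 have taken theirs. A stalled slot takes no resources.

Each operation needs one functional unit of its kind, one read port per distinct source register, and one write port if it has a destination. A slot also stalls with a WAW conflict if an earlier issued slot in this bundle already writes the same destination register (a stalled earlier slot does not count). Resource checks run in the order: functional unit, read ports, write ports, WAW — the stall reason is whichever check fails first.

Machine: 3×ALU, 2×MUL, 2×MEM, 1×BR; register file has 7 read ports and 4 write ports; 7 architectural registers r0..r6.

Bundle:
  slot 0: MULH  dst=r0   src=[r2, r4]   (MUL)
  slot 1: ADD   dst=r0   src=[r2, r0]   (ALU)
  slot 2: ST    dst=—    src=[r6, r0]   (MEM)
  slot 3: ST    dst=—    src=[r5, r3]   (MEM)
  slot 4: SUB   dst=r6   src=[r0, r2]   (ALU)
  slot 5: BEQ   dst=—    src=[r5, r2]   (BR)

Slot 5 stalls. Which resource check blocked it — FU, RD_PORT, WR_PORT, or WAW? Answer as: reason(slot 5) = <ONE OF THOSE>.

reason(slot 5) = RD_PORT

[0] MUL needs rd=2 wr=1: ok; after: ALU=3 MUL=1 MEM=2 BR=1, R=5, W=3
[1] ALU needs rd=2 wr=1: WAW; after: ALU=3 MUL=1 MEM=2 BR=1, R=5, W=3
[2] MEM needs rd=2 wr=0: ok; after: ALU=3 MUL=1 MEM=1 BR=1, R=3, W=3
[3] MEM needs rd=2 wr=0: ok; after: ALU=3 MUL=1 MEM=0 BR=1, R=1, W=3
[4] ALU needs rd=2 wr=1: RD_PORT; after: ALU=3 MUL=1 MEM=0 BR=1, R=1, W=3
[5] BR needs rd=2 wr=0: RD_PORT; after: ALU=3 MUL=1 MEM=0 BR=1, R=1, W=3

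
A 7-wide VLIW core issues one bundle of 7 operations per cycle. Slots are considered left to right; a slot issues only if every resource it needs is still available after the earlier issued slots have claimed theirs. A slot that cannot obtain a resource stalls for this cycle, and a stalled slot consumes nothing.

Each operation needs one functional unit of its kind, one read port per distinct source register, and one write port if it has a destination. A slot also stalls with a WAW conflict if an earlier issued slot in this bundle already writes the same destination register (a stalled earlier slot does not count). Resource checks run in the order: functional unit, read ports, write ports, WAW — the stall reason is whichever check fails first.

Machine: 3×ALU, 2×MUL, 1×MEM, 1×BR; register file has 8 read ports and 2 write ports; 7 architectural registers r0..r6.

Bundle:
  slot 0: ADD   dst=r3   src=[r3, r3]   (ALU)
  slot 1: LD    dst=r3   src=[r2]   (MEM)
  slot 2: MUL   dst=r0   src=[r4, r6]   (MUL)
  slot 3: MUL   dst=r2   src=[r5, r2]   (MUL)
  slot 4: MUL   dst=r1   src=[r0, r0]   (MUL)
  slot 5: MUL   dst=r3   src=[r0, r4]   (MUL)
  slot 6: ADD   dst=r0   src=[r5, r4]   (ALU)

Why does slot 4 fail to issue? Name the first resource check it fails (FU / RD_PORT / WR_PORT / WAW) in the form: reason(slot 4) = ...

  0. ALU→r3 ⇒ go  {2A/2Mu/1Ld/1B | 7r 1w}
  1. MEM→r3 ⇒ no(WAW)  {2A/2Mu/1Ld/1B | 7r 1w}
  2. MUL→r0 ⇒ go  {2A/1Mu/1Ld/1B | 5r 0w}
  3. MUL→r2 ⇒ no(WR_PORT)  {2A/1Mu/1Ld/1B | 5r 0w}
  4. MUL→r1 ⇒ no(WR_PORT)  {2A/1Mu/1Ld/1B | 5r 0w}
  5. MUL→r3 ⇒ no(WR_PORT)  {2A/1Mu/1Ld/1B | 5r 0w}
  6. ALU→r0 ⇒ no(WR_PORT)  {2A/1Mu/1Ld/1B | 5r 0w}

reason(slot 4) = WR_PORT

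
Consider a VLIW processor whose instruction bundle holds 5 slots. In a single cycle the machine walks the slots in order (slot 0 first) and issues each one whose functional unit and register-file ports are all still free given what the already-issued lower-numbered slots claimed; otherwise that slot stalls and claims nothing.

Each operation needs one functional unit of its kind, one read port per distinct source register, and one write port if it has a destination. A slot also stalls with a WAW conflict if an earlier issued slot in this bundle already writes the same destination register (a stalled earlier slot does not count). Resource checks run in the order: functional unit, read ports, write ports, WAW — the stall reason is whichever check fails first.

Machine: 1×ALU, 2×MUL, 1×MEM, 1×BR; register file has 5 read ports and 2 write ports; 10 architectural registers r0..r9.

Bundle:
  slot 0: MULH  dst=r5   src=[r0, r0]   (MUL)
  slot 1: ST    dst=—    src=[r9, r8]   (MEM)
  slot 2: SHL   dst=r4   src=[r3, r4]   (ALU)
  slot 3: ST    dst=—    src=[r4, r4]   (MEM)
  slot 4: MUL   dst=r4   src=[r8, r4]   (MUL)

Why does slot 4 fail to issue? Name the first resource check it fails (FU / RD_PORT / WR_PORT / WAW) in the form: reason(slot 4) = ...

  0. MUL→r5 ⇒ go  {1A/1Mu/1Ld/1B | 4r 1w}
  1. MEM ⇒ go  {1A/1Mu/0Ld/1B | 2r 1w}
  2. ALU→r4 ⇒ go  {0A/1Mu/0Ld/1B | 0r 0w}
  3. MEM ⇒ no(FU)  {0A/1Mu/0Ld/1B | 0r 0w}
  4. MUL→r4 ⇒ no(RD_PORT)  {0A/1Mu/0Ld/1B | 0r 0w}

reason(slot 4) = RD_PORT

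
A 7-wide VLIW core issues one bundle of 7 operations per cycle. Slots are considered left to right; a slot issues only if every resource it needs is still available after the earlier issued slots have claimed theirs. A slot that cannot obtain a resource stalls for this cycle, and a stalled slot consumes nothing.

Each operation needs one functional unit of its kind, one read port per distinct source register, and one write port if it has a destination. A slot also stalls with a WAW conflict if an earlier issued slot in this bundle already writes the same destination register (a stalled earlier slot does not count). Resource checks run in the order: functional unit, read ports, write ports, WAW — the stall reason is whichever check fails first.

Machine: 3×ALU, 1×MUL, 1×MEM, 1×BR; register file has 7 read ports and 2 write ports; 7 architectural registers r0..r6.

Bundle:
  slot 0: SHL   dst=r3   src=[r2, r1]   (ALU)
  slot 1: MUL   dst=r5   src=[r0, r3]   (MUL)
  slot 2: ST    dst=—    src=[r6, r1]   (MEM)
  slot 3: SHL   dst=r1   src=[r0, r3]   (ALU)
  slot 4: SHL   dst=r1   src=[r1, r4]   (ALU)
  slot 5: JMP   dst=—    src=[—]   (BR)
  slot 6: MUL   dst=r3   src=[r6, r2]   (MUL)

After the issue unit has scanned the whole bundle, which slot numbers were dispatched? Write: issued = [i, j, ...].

issued = [0, 1, 2, 5]

slot 0 (ALU): ISSUE — free A2,Mu1,Ld1,B1 rp5 wp1
slot 1 (MUL): ISSUE — free A2,Mu0,Ld1,B1 rp3 wp0
slot 2 (MEM): ISSUE — free A2,Mu0,Ld0,B1 rp1 wp0
slot 3 (ALU): stall RD_PORT — free A2,Mu0,Ld0,B1 rp1 wp0
slot 4 (ALU): stall RD_PORT — free A2,Mu0,Ld0,B1 rp1 wp0
slot 5 (BR): ISSUE — free A2,Mu0,Ld0,B0 rp1 wp0
slot 6 (MUL): stall FU — free A2,Mu0,Ld0,B0 rp1 wp0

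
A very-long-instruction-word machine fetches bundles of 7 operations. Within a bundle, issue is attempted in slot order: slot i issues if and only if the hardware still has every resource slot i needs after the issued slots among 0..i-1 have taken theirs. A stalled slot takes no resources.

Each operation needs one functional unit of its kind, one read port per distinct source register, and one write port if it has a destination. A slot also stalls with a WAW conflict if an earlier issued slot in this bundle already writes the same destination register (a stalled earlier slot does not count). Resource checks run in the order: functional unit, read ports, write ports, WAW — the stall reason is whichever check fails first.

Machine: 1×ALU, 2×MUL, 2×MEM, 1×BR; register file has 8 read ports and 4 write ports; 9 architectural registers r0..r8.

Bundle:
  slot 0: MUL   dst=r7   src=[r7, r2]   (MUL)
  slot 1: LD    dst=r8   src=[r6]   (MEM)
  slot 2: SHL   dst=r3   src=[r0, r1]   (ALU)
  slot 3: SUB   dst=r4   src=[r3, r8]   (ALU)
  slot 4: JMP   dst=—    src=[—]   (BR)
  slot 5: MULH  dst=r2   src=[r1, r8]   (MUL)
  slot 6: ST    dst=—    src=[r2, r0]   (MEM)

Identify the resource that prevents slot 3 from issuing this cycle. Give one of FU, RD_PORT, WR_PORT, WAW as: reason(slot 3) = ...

slot 0 (MUL): ISSUE — free A1,Mu1,Ld2,B1 rp6 wp3
slot 1 (MEM): ISSUE — free A1,Mu1,Ld1,B1 rp5 wp2
slot 2 (ALU): ISSUE — free A0,Mu1,Ld1,B1 rp3 wp1
slot 3 (ALU): stall FU — free A0,Mu1,Ld1,B1 rp3 wp1
slot 4 (BR): ISSUE — free A0,Mu1,Ld1,B0 rp3 wp1
slot 5 (MUL): ISSUE — free A0,Mu0,Ld1,B0 rp1 wp0
slot 6 (MEM): stall RD_PORT — free A0,Mu0,Ld1,B0 rp1 wp0

reason(slot 3) = FU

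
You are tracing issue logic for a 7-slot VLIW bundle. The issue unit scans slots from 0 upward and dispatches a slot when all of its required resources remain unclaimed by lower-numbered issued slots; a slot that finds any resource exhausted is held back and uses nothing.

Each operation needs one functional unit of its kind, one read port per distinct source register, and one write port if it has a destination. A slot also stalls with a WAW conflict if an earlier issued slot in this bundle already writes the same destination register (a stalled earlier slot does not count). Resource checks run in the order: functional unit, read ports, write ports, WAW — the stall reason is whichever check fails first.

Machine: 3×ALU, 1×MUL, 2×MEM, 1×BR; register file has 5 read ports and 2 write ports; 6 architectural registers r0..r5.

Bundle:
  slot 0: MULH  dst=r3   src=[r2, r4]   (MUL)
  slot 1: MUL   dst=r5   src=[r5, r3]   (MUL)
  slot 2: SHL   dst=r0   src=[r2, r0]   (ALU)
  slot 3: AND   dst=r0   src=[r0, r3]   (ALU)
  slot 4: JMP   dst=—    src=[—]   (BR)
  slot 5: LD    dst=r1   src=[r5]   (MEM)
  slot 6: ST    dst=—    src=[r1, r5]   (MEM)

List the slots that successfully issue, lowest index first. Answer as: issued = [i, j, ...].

(0) want 1×MUL +2rd +1wr — yes → AL3|MU0|ME2|BR1|rd3|wr1
(1) want 1×MUL +2rd +1wr — FU → AL3|MU0|ME2|BR1|rd3|wr1
(2) want 1×ALU +2rd +1wr — yes → AL2|MU0|ME2|BR1|rd1|wr0
(3) want 1×ALU +2rd +1wr — RD_PORT → AL2|MU0|ME2|BR1|rd1|wr0
(4) want 1×BR +0rd +0wr — yes → AL2|MU0|ME2|BR0|rd1|wr0
(5) want 1×MEM +1rd +1wr — WR_PORT → AL2|MU0|ME2|BR0|rd1|wr0
(6) want 1×MEM +2rd +0wr — RD_PORT → AL2|MU0|ME2|BR0|rd1|wr0

issued = [0, 2, 4]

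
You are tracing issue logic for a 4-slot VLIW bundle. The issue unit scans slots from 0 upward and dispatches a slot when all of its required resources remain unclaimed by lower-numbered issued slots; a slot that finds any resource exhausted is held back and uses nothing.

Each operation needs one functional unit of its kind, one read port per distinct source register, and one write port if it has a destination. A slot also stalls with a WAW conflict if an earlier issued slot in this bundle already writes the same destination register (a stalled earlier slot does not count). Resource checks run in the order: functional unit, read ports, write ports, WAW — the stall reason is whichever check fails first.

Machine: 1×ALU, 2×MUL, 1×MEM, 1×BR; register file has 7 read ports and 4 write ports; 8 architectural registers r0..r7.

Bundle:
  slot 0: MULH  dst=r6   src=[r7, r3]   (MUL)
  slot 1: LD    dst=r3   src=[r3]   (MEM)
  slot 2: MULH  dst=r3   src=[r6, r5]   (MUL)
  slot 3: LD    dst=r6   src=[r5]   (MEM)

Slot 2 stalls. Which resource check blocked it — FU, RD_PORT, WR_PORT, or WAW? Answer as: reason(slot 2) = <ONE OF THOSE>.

reason(slot 2) = WAW

slot 0 (MUL): ISSUE — free A1,Mu1,Ld1,B1 rp5 wp3
slot 1 (MEM): ISSUE — free A1,Mu1,Ld0,B1 rp4 wp2
slot 2 (MUL): stall WAW — free A1,Mu1,Ld0,B1 rp4 wp2
slot 3 (MEM): stall FU — free A1,Mu1,Ld0,B1 rp4 wp2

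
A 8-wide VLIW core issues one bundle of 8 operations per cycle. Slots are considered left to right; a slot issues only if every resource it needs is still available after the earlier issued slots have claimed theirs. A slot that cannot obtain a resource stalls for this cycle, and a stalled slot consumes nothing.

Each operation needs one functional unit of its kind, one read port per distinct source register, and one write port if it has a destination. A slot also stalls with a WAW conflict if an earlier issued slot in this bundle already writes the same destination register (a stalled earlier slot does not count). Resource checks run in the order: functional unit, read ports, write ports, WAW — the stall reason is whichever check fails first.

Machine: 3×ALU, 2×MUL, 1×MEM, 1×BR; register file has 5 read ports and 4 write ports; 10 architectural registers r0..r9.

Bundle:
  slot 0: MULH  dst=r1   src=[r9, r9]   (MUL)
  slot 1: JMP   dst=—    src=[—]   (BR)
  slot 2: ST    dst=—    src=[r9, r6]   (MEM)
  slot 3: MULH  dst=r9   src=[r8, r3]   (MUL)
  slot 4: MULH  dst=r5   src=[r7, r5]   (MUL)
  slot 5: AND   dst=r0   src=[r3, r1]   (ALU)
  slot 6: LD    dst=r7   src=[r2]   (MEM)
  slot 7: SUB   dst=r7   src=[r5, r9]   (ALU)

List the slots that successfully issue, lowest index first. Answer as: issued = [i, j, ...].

issued = [0, 1, 2, 3]

#0 MUL src=r9,r9 dispatched  <A:3 Mu:1 Ld:1 B:1 rd:4 wr:3>
#1 BR src=- dispatched  <A:3 Mu:1 Ld:1 B:0 rd:4 wr:3>
#2 MEM src=r9,r6 dispatched  <A:3 Mu:1 Ld:0 B:0 rd:2 wr:3>
#3 MUL src=r8,r3 dispatched  <A:3 Mu:0 Ld:0 B:0 rd:0 wr:2>
#4 MUL src=r7,r5 held:FU  <A:3 Mu:0 Ld:0 B:0 rd:0 wr:2>
#5 ALU src=r3,r1 held:RD_PORT  <A:3 Mu:0 Ld:0 B:0 rd:0 wr:2>
#6 MEM src=r2 held:FU  <A:3 Mu:0 Ld:0 B:0 rd:0 wr:2>
#7 ALU src=r5,r9 held:RD_PORT  <A:3 Mu:0 Ld:0 B:0 rd:0 wr:2>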